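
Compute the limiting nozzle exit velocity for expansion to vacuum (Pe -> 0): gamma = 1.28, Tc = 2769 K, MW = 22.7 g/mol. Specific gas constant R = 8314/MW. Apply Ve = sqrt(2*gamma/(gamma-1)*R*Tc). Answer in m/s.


R = 8314 / 22.7 = 366.26 J/(kg.K)
Ve = sqrt(2 * 1.28 / (1.28 - 1) * 366.26 * 2769) = 3045 m/s

3045 m/s


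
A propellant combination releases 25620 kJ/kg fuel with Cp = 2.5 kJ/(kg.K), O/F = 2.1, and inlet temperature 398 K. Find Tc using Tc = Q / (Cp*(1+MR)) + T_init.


Tc = 25620 / (2.5 * (1 + 2.1)) + 398 = 3704 K

3704 K


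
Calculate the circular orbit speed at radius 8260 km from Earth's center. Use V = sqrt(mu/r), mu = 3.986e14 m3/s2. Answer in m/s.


V = sqrt(3.986e14 / 8260000) = 6947 m/s

6947 m/s


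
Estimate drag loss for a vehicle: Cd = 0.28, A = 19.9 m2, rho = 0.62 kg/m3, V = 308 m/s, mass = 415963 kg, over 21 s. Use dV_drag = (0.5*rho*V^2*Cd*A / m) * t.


D = 0.5 * 0.62 * 308^2 * 0.28 * 19.9 = 163860.48 N
a = 163860.48 / 415963 = 0.3939 m/s2
dV = 0.3939 * 21 = 8.3 m/s

8.3 m/s


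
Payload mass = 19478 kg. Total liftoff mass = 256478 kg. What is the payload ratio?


PR = 19478 / 256478 = 0.0759

0.0759


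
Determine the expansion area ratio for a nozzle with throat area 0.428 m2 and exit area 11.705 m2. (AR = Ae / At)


AR = 11.705 / 0.428 = 27.3

27.3


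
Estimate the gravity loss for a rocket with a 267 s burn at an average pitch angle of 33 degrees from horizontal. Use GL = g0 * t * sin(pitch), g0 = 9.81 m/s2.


GL = 9.81 * 267 * sin(33 deg) = 1427 m/s

1427 m/s


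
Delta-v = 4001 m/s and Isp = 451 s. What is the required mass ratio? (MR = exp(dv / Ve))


Ve = 451 * 9.81 = 4424.31 m/s
MR = exp(4001 / 4424.31) = 2.47

2.47


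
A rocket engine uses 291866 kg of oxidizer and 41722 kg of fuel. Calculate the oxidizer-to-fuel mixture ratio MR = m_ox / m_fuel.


MR = 291866 / 41722 = 7.0

7.0


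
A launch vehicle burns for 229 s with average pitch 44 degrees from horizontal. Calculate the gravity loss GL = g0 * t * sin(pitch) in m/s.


GL = 9.81 * 229 * sin(44 deg) = 1561 m/s

1561 m/s


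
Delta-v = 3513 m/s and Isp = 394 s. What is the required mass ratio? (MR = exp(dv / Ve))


Ve = 394 * 9.81 = 3865.14 m/s
MR = exp(3513 / 3865.14) = 2.482

2.482


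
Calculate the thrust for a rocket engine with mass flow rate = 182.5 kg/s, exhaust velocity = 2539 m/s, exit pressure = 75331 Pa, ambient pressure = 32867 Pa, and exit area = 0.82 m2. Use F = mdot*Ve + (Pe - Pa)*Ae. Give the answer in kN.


F = 182.5 * 2539 + (75331 - 32867) * 0.82 = 498188.0 N = 498.2 kN

498.2 kN


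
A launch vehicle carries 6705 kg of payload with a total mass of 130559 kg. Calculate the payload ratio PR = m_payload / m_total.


PR = 6705 / 130559 = 0.0514

0.0514


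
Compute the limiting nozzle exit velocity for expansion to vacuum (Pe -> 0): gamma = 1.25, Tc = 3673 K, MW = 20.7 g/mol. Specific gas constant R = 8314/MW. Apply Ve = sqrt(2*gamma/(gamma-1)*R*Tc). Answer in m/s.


R = 8314 / 20.7 = 401.64 J/(kg.K)
Ve = sqrt(2 * 1.25 / (1.25 - 1) * 401.64 * 3673) = 3841 m/s

3841 m/s


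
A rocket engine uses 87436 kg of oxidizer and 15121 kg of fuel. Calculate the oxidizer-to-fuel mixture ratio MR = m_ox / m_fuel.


MR = 87436 / 15121 = 5.78

5.78


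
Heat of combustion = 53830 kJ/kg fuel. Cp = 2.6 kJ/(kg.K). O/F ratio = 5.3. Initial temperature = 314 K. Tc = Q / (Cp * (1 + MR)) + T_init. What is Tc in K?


Tc = 53830 / (2.6 * (1 + 5.3)) + 314 = 3600 K

3600 K


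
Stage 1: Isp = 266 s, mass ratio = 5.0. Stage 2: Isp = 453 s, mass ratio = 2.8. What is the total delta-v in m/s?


dV1 = 266 * 9.81 * ln(5.0) = 4199.8 m/s
dV2 = 453 * 9.81 * ln(2.8) = 4575.6 m/s
Total dV = 4199.8 + 4575.6 = 8775.4 m/s ~ 8775 m/s

8775 m/s


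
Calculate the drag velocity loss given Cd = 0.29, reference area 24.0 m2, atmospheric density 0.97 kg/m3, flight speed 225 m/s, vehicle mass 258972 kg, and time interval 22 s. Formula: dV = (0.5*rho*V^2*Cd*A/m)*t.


D = 0.5 * 0.97 * 225^2 * 0.29 * 24.0 = 170889.75 N
a = 170889.75 / 258972 = 0.6599 m/s2
dV = 0.6599 * 22 = 14.5 m/s

14.5 m/s


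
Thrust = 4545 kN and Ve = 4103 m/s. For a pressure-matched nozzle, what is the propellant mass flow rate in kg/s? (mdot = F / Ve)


mdot = F / Ve = 4545000 / 4103 = 1107.7 kg/s

1107.7 kg/s


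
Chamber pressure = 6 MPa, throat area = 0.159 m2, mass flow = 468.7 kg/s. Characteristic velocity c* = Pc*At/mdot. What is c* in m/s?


c* = 6e6 * 0.159 / 468.7 = 2035 m/s

2035 m/s


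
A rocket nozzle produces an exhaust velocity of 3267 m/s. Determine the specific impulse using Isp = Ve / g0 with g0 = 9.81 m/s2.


Isp = Ve / g0 = 3267 / 9.81 = 333.0 s

333.0 s


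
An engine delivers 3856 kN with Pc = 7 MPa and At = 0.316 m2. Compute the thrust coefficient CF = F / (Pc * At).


CF = 3856000 / (7e6 * 0.316) = 1.74

1.74


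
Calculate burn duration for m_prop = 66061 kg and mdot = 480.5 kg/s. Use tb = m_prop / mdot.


tb = 66061 / 480.5 = 137.5 s

137.5 s


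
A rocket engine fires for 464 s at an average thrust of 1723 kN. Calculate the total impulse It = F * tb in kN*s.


It = 1723 * 464 = 799472 kN*s

799472 kN*s


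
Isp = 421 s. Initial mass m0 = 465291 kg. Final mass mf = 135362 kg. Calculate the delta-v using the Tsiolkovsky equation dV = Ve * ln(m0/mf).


Ve = 421 * 9.81 = 4130.01 m/s
dV = 4130.01 * ln(465291/135362) = 5099 m/s

5099 m/s


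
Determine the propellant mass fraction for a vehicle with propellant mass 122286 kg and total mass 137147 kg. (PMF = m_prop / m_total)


PMF = 122286 / 137147 = 0.892

0.892


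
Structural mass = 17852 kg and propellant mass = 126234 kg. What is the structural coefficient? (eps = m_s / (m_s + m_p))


eps = 17852 / (17852 + 126234) = 0.1239

0.1239


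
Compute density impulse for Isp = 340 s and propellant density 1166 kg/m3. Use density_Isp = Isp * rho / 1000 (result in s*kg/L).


rho*Isp = 340 * 1166 / 1000 = 396 s*kg/L

396 s*kg/L


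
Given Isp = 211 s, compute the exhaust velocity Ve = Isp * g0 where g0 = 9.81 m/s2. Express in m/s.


Ve = Isp * g0 = 211 * 9.81 = 2069.9 m/s

2069.9 m/s


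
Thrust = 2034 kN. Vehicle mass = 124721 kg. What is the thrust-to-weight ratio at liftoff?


TWR = 2034000 / (124721 * 9.81) = 1.66

1.66


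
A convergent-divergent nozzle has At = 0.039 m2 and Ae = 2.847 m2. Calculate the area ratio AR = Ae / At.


AR = 2.847 / 0.039 = 73.0

73.0


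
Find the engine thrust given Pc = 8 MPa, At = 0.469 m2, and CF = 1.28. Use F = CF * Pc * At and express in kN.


F = 1.28 * 8e6 * 0.469 = 4.8026e+06 N = 4802.6 kN

4802.6 kN


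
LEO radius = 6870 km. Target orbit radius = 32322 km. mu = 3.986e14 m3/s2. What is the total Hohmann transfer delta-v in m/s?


V1 = sqrt(mu/r1) = 7617.11 m/s
dV1 = V1*(sqrt(2*r2/(r1+r2)) - 1) = 2165.52 m/s
V2 = sqrt(mu/r2) = 3511.72 m/s
dV2 = V2*(1 - sqrt(2*r1/(r1+r2))) = 1432.43 m/s
Total dV = 3598 m/s

3598 m/s


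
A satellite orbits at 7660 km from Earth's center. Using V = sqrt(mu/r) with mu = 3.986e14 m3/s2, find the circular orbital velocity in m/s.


V = sqrt(3.986e14 / 7660000) = 7214 m/s

7214 m/s


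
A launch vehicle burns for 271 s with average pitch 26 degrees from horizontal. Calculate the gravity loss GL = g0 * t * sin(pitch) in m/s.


GL = 9.81 * 271 * sin(26 deg) = 1165 m/s

1165 m/s


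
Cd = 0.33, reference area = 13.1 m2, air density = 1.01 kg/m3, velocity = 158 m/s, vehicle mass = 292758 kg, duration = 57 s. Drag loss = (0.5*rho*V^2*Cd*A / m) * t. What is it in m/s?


D = 0.5 * 1.01 * 158^2 * 0.33 * 13.1 = 54499.28 N
a = 54499.28 / 292758 = 0.1862 m/s2
dV = 0.1862 * 57 = 10.6 m/s

10.6 m/s


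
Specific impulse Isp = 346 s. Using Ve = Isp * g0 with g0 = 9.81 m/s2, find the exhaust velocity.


Ve = Isp * g0 = 346 * 9.81 = 3394.3 m/s

3394.3 m/s


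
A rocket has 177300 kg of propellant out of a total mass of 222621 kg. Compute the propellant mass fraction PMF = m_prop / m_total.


PMF = 177300 / 222621 = 0.796

0.796


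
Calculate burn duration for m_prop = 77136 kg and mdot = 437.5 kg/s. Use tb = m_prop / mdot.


tb = 77136 / 437.5 = 176.3 s

176.3 s


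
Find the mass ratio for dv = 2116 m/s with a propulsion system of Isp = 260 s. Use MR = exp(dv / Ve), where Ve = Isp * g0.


Ve = 260 * 9.81 = 2550.6 m/s
MR = exp(2116 / 2550.6) = 2.292

2.292


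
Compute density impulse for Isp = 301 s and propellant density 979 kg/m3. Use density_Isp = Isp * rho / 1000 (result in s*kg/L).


rho*Isp = 301 * 979 / 1000 = 295 s*kg/L

295 s*kg/L


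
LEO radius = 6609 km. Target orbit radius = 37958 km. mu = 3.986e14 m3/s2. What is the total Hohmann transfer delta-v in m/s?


V1 = sqrt(mu/r1) = 7766.06 m/s
dV1 = V1*(sqrt(2*r2/(r1+r2)) - 1) = 2369.8 m/s
V2 = sqrt(mu/r2) = 3240.54 m/s
dV2 = V2*(1 - sqrt(2*r1/(r1+r2))) = 1475.75 m/s
Total dV = 3846 m/s

3846 m/s


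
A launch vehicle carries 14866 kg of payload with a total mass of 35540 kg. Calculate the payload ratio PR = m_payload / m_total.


PR = 14866 / 35540 = 0.4183

0.4183


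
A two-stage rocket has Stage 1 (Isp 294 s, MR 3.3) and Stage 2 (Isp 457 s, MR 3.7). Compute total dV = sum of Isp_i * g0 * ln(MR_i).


dV1 = 294 * 9.81 * ln(3.3) = 3443.4 m/s
dV2 = 457 * 9.81 * ln(3.7) = 5865.5 m/s
Total dV = 3443.4 + 5865.5 = 9308.9 m/s ~ 9309 m/s

9309 m/s


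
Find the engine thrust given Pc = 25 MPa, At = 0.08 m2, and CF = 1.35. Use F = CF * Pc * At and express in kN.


F = 1.35 * 25e6 * 0.08 = 2.7000e+06 N = 2700.0 kN

2700.0 kN


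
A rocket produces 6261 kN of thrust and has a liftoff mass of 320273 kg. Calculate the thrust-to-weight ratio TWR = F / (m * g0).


TWR = 6261000 / (320273 * 9.81) = 1.99

1.99


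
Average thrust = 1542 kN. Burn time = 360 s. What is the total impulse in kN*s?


It = 1542 * 360 = 555120 kN*s

555120 kN*s


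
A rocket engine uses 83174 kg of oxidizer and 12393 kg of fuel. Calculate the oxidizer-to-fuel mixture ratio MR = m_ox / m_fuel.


MR = 83174 / 12393 = 6.71

6.71


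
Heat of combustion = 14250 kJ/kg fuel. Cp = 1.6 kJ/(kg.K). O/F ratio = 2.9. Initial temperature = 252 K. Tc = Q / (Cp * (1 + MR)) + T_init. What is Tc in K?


Tc = 14250 / (1.6 * (1 + 2.9)) + 252 = 2536 K

2536 K


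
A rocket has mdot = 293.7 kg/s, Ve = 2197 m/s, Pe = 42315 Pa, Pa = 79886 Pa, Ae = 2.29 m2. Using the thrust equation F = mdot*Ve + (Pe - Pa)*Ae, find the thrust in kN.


F = 293.7 * 2197 + (42315 - 79886) * 2.29 = 559221.0 N = 559.2 kN

559.2 kN


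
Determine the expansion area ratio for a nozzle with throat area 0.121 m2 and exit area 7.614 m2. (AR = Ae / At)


AR = 7.614 / 0.121 = 62.9

62.9


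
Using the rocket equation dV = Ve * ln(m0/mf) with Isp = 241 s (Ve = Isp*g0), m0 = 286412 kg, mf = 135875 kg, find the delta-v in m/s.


Ve = 241 * 9.81 = 2364.21 m/s
dV = 2364.21 * ln(286412/135875) = 1763 m/s

1763 m/s


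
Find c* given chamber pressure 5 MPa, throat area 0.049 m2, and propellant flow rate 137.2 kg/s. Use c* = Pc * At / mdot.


c* = 5e6 * 0.049 / 137.2 = 1786 m/s

1786 m/s


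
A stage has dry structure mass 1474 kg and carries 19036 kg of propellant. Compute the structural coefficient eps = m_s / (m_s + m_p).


eps = 1474 / (1474 + 19036) = 0.0719

0.0719


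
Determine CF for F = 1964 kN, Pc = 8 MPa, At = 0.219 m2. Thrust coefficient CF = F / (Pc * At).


CF = 1964000 / (8e6 * 0.219) = 1.12

1.12


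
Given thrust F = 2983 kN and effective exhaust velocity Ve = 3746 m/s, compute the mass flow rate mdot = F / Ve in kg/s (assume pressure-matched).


mdot = F / Ve = 2983000 / 3746 = 796.3 kg/s

796.3 kg/s


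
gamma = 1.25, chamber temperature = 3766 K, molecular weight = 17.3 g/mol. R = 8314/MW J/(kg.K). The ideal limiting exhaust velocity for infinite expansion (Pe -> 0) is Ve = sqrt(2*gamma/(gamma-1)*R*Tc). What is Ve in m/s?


R = 8314 / 17.3 = 480.58 J/(kg.K)
Ve = sqrt(2 * 1.25 / (1.25 - 1) * 480.58 * 3766) = 4254 m/s

4254 m/s


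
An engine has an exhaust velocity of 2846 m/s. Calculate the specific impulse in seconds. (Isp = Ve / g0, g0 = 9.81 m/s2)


Isp = Ve / g0 = 2846 / 9.81 = 290.1 s

290.1 s


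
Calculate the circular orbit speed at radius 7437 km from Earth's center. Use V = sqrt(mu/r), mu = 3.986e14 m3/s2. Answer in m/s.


V = sqrt(3.986e14 / 7437000) = 7321 m/s

7321 m/s


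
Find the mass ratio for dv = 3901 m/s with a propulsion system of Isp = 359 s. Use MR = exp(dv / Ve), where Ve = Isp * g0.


Ve = 359 * 9.81 = 3521.79 m/s
MR = exp(3901 / 3521.79) = 3.027

3.027


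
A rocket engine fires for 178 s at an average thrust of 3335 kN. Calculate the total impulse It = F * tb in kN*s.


It = 3335 * 178 = 593630 kN*s

593630 kN*s


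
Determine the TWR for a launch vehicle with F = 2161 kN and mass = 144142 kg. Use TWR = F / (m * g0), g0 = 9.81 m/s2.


TWR = 2161000 / (144142 * 9.81) = 1.53

1.53


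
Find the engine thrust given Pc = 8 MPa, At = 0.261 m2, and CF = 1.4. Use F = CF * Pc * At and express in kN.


F = 1.4 * 8e6 * 0.261 = 2.9232e+06 N = 2923.2 kN

2923.2 kN


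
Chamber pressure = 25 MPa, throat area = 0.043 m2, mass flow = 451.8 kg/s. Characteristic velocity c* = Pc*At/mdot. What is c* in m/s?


c* = 25e6 * 0.043 / 451.8 = 2379 m/s

2379 m/s


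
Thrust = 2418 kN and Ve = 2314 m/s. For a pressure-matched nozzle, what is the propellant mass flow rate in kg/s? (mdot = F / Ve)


mdot = F / Ve = 2418000 / 2314 = 1044.9 kg/s

1044.9 kg/s


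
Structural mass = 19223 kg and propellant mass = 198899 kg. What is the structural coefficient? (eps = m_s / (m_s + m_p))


eps = 19223 / (19223 + 198899) = 0.0881

0.0881


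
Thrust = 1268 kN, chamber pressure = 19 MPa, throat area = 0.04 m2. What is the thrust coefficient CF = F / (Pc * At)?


CF = 1268000 / (19e6 * 0.04) = 1.67

1.67


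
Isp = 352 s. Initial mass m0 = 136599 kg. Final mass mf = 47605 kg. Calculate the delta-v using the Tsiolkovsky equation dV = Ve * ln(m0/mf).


Ve = 352 * 9.81 = 3453.12 m/s
dV = 3453.12 * ln(136599/47605) = 3640 m/s

3640 m/s


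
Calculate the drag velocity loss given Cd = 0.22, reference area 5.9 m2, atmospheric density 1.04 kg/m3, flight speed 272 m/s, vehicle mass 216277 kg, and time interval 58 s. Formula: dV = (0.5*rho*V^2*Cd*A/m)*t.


D = 0.5 * 1.04 * 272^2 * 0.22 * 5.9 = 49936.24 N
a = 49936.24 / 216277 = 0.2309 m/s2
dV = 0.2309 * 58 = 13.4 m/s

13.4 m/s


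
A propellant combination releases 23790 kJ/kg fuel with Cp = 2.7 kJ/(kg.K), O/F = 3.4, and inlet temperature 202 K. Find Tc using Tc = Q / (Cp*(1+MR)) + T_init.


Tc = 23790 / (2.7 * (1 + 3.4)) + 202 = 2205 K

2205 K


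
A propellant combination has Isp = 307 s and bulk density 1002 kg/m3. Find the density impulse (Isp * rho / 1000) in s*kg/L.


rho*Isp = 307 * 1002 / 1000 = 308 s*kg/L

308 s*kg/L


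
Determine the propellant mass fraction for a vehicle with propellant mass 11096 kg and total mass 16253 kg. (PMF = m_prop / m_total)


PMF = 11096 / 16253 = 0.683

0.683


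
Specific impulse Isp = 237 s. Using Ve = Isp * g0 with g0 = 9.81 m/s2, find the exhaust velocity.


Ve = Isp * g0 = 237 * 9.81 = 2325.0 m/s

2325.0 m/s


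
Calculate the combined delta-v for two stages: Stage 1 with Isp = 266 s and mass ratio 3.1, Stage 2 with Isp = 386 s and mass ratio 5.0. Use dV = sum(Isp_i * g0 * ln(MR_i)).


dV1 = 266 * 9.81 * ln(3.1) = 2952.3 m/s
dV2 = 386 * 9.81 * ln(5.0) = 6094.4 m/s
Total dV = 2952.3 + 6094.4 = 9046.7 m/s ~ 9047 m/s

9047 m/s


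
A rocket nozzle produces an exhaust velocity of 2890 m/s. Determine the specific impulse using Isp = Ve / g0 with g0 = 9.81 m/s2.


Isp = Ve / g0 = 2890 / 9.81 = 294.6 s

294.6 s


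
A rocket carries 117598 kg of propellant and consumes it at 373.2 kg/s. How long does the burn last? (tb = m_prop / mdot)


tb = 117598 / 373.2 = 315.1 s

315.1 s


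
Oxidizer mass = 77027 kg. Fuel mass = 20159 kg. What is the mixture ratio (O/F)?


MR = 77027 / 20159 = 3.82

3.82


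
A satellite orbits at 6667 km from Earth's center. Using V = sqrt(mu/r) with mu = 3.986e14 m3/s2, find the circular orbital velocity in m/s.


V = sqrt(3.986e14 / 6667000) = 7732 m/s

7732 m/s


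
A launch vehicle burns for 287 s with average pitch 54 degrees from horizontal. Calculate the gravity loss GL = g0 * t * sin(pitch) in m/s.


GL = 9.81 * 287 * sin(54 deg) = 2278 m/s

2278 m/s


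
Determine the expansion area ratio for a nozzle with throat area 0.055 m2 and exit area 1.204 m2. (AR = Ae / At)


AR = 1.204 / 0.055 = 21.9

21.9


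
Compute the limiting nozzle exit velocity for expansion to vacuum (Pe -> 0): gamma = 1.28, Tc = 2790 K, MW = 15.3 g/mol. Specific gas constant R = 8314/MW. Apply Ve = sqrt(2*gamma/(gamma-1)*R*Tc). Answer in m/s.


R = 8314 / 15.3 = 543.4 J/(kg.K)
Ve = sqrt(2 * 1.28 / (1.28 - 1) * 543.4 * 2790) = 3723 m/s

3723 m/s


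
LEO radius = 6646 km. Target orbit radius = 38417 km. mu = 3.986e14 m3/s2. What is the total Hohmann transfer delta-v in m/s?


V1 = sqrt(mu/r1) = 7744.41 m/s
dV1 = V1*(sqrt(2*r2/(r1+r2)) - 1) = 2368.01 m/s
V2 = sqrt(mu/r2) = 3221.12 m/s
dV2 = V2*(1 - sqrt(2*r1/(r1+r2))) = 1471.71 m/s
Total dV = 3840 m/s

3840 m/s


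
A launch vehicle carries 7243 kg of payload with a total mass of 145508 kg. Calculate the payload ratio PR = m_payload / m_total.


PR = 7243 / 145508 = 0.0498

0.0498


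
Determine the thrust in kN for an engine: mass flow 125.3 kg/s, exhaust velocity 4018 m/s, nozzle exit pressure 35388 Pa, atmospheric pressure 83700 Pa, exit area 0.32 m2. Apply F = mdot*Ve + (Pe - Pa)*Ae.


F = 125.3 * 4018 + (35388 - 83700) * 0.32 = 487996.0 N = 488.0 kN

488.0 kN


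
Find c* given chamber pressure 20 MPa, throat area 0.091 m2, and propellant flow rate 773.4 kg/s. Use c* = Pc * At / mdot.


c* = 20e6 * 0.091 / 773.4 = 2353 m/s

2353 m/s


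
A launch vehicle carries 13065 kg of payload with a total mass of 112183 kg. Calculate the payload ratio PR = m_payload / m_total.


PR = 13065 / 112183 = 0.1165

0.1165


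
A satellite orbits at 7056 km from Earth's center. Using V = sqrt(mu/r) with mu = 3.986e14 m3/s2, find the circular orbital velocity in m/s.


V = sqrt(3.986e14 / 7056000) = 7516 m/s

7516 m/s


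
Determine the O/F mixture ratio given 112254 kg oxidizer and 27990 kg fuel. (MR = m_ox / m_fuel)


MR = 112254 / 27990 = 4.01

4.01


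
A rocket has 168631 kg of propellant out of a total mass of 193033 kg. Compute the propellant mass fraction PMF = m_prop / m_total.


PMF = 168631 / 193033 = 0.874

0.874


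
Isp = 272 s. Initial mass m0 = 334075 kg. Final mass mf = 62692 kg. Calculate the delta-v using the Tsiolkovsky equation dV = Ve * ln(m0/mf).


Ve = 272 * 9.81 = 2668.32 m/s
dV = 2668.32 * ln(334075/62692) = 4464 m/s

4464 m/s


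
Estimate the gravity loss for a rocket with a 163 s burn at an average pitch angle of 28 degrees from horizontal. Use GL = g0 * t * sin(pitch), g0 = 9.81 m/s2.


GL = 9.81 * 163 * sin(28 deg) = 751 m/s

751 m/s


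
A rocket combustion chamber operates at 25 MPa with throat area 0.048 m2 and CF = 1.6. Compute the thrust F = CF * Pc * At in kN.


F = 1.6 * 25e6 * 0.048 = 1.9200e+06 N = 1920.0 kN

1920.0 kN


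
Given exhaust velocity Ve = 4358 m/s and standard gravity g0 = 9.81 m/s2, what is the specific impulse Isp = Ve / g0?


Isp = Ve / g0 = 4358 / 9.81 = 444.2 s

444.2 s


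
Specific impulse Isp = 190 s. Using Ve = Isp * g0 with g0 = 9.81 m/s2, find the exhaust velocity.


Ve = Isp * g0 = 190 * 9.81 = 1863.9 m/s

1863.9 m/s


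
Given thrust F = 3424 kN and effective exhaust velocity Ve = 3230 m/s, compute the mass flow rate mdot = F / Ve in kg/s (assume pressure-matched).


mdot = F / Ve = 3424000 / 3230 = 1060.1 kg/s

1060.1 kg/s


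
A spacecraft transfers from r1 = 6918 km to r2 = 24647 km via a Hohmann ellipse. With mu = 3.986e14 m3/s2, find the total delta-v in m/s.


V1 = sqrt(mu/r1) = 7590.64 m/s
dV1 = V1*(sqrt(2*r2/(r1+r2)) - 1) = 1895.13 m/s
V2 = sqrt(mu/r2) = 4021.49 m/s
dV2 = V2*(1 - sqrt(2*r1/(r1+r2))) = 1358.99 m/s
Total dV = 3254 m/s

3254 m/s


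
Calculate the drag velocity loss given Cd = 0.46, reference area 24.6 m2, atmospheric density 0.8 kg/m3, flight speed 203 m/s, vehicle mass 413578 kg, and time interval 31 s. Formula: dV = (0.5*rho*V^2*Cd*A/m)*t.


D = 0.5 * 0.8 * 203^2 * 0.46 * 24.6 = 186528.42 N
a = 186528.42 / 413578 = 0.451 m/s2
dV = 0.451 * 31 = 14.0 m/s

14.0 m/s


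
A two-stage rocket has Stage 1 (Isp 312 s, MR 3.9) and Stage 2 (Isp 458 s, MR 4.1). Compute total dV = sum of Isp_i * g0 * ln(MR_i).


dV1 = 312 * 9.81 * ln(3.9) = 4165.6 m/s
dV2 = 458 * 9.81 * ln(4.1) = 6339.5 m/s
Total dV = 4165.6 + 6339.5 = 10505.1 m/s ~ 10505 m/s

10505 m/s


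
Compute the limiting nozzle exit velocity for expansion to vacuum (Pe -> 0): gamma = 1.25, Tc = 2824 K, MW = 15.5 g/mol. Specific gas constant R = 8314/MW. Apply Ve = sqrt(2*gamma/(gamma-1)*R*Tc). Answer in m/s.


R = 8314 / 15.5 = 536.39 J/(kg.K)
Ve = sqrt(2 * 1.25 / (1.25 - 1) * 536.39 * 2824) = 3892 m/s

3892 m/s


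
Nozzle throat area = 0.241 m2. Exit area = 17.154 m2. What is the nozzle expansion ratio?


AR = 17.154 / 0.241 = 71.2

71.2


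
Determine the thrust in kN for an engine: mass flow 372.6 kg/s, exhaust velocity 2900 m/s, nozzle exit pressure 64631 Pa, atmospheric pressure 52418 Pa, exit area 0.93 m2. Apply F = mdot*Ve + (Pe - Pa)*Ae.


F = 372.6 * 2900 + (64631 - 52418) * 0.93 = 1.0919e+06 N = 1091.9 kN

1091.9 kN


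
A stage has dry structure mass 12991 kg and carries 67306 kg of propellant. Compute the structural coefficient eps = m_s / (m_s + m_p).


eps = 12991 / (12991 + 67306) = 0.1618

0.1618


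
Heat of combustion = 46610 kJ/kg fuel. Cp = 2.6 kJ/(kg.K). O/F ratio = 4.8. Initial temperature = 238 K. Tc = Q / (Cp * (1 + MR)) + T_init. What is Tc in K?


Tc = 46610 / (2.6 * (1 + 4.8)) + 238 = 3329 K

3329 K


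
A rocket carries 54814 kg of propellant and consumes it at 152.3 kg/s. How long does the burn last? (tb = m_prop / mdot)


tb = 54814 / 152.3 = 359.9 s

359.9 s


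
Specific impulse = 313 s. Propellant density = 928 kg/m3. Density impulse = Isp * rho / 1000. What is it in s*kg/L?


rho*Isp = 313 * 928 / 1000 = 290 s*kg/L

290 s*kg/L


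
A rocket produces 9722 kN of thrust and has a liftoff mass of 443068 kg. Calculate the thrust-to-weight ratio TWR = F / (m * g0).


TWR = 9722000 / (443068 * 9.81) = 2.24

2.24


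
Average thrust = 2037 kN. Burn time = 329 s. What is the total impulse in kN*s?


It = 2037 * 329 = 670173 kN*s

670173 kN*s


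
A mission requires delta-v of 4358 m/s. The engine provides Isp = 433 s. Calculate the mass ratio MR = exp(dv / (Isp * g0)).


Ve = 433 * 9.81 = 4247.73 m/s
MR = exp(4358 / 4247.73) = 2.79

2.79


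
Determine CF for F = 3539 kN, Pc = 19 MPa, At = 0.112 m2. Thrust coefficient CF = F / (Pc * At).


CF = 3539000 / (19e6 * 0.112) = 1.66

1.66


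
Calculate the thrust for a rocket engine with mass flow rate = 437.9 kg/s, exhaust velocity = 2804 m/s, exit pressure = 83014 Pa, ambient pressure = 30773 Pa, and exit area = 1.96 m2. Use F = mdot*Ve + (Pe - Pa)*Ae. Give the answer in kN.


F = 437.9 * 2804 + (83014 - 30773) * 1.96 = 1.3303e+06 N = 1330.3 kN

1330.3 kN


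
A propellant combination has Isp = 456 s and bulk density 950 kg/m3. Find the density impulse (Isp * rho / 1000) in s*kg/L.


rho*Isp = 456 * 950 / 1000 = 433 s*kg/L

433 s*kg/L


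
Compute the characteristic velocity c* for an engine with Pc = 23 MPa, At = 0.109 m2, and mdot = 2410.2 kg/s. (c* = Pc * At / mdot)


c* = 23e6 * 0.109 / 2410.2 = 1040 m/s

1040 m/s


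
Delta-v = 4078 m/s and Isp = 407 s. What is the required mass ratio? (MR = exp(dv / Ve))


Ve = 407 * 9.81 = 3992.67 m/s
MR = exp(4078 / 3992.67) = 2.777

2.777


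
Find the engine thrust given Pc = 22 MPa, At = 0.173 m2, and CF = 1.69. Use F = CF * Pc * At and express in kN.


F = 1.69 * 22e6 * 0.173 = 6.4321e+06 N = 6432.1 kN

6432.1 kN


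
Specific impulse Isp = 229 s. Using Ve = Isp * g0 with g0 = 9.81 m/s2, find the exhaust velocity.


Ve = Isp * g0 = 229 * 9.81 = 2246.5 m/s

2246.5 m/s


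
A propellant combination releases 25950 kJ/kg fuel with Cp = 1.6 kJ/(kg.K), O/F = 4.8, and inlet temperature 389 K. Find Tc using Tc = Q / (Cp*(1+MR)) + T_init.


Tc = 25950 / (1.6 * (1 + 4.8)) + 389 = 3185 K

3185 K


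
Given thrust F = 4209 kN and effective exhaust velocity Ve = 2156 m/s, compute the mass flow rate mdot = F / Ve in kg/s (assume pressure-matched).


mdot = F / Ve = 4209000 / 2156 = 1952.2 kg/s

1952.2 kg/s


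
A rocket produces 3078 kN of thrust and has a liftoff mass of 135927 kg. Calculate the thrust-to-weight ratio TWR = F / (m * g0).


TWR = 3078000 / (135927 * 9.81) = 2.31

2.31


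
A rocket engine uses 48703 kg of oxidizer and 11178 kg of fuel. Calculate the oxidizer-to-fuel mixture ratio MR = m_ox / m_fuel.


MR = 48703 / 11178 = 4.36

4.36


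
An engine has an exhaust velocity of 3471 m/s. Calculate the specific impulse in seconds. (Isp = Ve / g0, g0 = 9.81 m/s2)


Isp = Ve / g0 = 3471 / 9.81 = 353.8 s

353.8 s


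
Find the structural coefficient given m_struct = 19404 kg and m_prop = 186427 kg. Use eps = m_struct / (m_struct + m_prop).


eps = 19404 / (19404 + 186427) = 0.0943

0.0943


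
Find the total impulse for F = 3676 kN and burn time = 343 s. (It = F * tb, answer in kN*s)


It = 3676 * 343 = 1260868 kN*s

1260868 kN*s


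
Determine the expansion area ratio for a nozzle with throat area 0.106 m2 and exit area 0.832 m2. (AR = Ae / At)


AR = 0.832 / 0.106 = 7.8

7.8


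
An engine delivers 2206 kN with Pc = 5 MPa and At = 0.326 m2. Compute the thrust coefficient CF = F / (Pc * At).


CF = 2206000 / (5e6 * 0.326) = 1.35

1.35


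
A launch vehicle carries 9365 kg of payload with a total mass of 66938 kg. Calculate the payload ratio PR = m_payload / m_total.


PR = 9365 / 66938 = 0.1399

0.1399


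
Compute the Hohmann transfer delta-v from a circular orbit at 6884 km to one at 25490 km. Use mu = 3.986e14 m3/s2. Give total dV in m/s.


V1 = sqrt(mu/r1) = 7609.36 m/s
dV1 = V1*(sqrt(2*r2/(r1+r2)) - 1) = 1939.46 m/s
V2 = sqrt(mu/r2) = 3954.43 m/s
dV2 = V2*(1 - sqrt(2*r1/(r1+r2))) = 1375.61 m/s
Total dV = 3315 m/s

3315 m/s


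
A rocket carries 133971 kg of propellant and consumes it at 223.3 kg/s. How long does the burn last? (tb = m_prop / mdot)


tb = 133971 / 223.3 = 600.0 s

600.0 s


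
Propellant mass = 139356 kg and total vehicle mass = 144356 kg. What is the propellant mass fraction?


PMF = 139356 / 144356 = 0.965

0.965


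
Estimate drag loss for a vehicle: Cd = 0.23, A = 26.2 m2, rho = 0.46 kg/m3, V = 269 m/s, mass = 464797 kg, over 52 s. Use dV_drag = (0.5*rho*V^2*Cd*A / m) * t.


D = 0.5 * 0.46 * 269^2 * 0.23 * 26.2 = 100290.9 N
a = 100290.9 / 464797 = 0.2158 m/s2
dV = 0.2158 * 52 = 11.2 m/s

11.2 m/s


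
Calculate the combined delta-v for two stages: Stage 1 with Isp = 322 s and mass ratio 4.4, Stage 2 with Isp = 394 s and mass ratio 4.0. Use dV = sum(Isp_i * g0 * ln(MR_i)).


dV1 = 322 * 9.81 * ln(4.4) = 4680.1 m/s
dV2 = 394 * 9.81 * ln(4.0) = 5358.2 m/s
Total dV = 4680.1 + 5358.2 = 10038.3 m/s ~ 10038 m/s

10038 m/s


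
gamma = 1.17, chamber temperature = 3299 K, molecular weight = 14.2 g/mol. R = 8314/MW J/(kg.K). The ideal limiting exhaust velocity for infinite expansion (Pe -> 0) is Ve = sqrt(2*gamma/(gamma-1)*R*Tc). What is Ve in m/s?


R = 8314 / 14.2 = 585.49 J/(kg.K)
Ve = sqrt(2 * 1.17 / (1.17 - 1) * 585.49 * 3299) = 5156 m/s

5156 m/s


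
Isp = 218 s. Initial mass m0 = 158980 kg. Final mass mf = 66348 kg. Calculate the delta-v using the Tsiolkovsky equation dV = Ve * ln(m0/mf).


Ve = 218 * 9.81 = 2138.58 m/s
dV = 2138.58 * ln(158980/66348) = 1869 m/s

1869 m/s


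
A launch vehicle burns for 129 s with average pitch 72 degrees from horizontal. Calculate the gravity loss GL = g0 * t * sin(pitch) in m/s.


GL = 9.81 * 129 * sin(72 deg) = 1204 m/s

1204 m/s


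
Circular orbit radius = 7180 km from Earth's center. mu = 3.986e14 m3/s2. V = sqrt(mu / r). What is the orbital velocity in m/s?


V = sqrt(3.986e14 / 7180000) = 7451 m/s

7451 m/s


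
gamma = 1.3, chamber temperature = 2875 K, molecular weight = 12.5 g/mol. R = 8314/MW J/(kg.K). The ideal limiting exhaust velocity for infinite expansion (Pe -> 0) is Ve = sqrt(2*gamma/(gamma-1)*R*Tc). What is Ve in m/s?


R = 8314 / 12.5 = 665.12 J/(kg.K)
Ve = sqrt(2 * 1.3 / (1.3 - 1) * 665.12 * 2875) = 4071 m/s

4071 m/s


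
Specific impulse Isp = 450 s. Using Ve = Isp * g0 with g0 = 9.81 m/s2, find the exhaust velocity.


Ve = Isp * g0 = 450 * 9.81 = 4414.5 m/s

4414.5 m/s


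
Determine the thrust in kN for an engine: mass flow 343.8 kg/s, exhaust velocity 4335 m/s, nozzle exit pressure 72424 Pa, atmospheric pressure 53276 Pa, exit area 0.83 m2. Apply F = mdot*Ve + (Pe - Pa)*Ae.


F = 343.8 * 4335 + (72424 - 53276) * 0.83 = 1.5063e+06 N = 1506.3 kN

1506.3 kN


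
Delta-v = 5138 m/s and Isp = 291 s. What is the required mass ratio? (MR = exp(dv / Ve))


Ve = 291 * 9.81 = 2854.71 m/s
MR = exp(5138 / 2854.71) = 6.049

6.049


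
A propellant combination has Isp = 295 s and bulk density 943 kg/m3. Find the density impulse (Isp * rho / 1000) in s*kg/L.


rho*Isp = 295 * 943 / 1000 = 278 s*kg/L

278 s*kg/L


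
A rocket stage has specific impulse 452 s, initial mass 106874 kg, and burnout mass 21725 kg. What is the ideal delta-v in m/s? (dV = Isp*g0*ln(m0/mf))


Ve = 452 * 9.81 = 4434.12 m/s
dV = 4434.12 * ln(106874/21725) = 7064 m/s

7064 m/s


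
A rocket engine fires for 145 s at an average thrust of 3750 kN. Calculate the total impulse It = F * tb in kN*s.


It = 3750 * 145 = 543750 kN*s

543750 kN*s


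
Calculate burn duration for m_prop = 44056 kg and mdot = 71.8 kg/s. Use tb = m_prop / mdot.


tb = 44056 / 71.8 = 613.6 s

613.6 s


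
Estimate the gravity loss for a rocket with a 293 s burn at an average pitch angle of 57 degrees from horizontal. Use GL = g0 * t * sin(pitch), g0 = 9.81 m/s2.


GL = 9.81 * 293 * sin(57 deg) = 2411 m/s

2411 m/s


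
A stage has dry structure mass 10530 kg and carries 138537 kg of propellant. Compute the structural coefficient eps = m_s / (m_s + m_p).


eps = 10530 / (10530 + 138537) = 0.0706

0.0706


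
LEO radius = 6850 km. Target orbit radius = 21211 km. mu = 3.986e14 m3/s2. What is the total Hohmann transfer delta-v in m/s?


V1 = sqrt(mu/r1) = 7628.22 m/s
dV1 = V1*(sqrt(2*r2/(r1+r2)) - 1) = 1751.01 m/s
V2 = sqrt(mu/r2) = 4334.99 m/s
dV2 = V2*(1 - sqrt(2*r1/(r1+r2))) = 1306.01 m/s
Total dV = 3057 m/s

3057 m/s


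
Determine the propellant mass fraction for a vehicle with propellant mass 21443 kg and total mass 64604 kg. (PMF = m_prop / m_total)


PMF = 21443 / 64604 = 0.332

0.332


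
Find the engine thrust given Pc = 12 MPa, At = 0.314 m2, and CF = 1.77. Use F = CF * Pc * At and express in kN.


F = 1.77 * 12e6 * 0.314 = 6.6694e+06 N = 6669.4 kN

6669.4 kN


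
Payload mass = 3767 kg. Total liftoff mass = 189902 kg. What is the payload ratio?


PR = 3767 / 189902 = 0.0198

0.0198


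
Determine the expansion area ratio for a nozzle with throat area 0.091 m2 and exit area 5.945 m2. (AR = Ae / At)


AR = 5.945 / 0.091 = 65.3

65.3


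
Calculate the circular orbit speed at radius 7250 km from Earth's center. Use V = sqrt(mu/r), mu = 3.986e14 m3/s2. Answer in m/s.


V = sqrt(3.986e14 / 7250000) = 7415 m/s

7415 m/s


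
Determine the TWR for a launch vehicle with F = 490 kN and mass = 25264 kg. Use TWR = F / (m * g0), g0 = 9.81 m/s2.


TWR = 490000 / (25264 * 9.81) = 1.98

1.98


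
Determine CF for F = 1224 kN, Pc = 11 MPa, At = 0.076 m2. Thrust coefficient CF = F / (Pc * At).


CF = 1224000 / (11e6 * 0.076) = 1.46

1.46


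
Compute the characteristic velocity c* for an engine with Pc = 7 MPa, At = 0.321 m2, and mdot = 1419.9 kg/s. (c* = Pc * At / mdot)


c* = 7e6 * 0.321 / 1419.9 = 1583 m/s

1583 m/s


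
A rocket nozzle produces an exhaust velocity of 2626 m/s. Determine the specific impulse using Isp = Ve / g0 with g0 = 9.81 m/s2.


Isp = Ve / g0 = 2626 / 9.81 = 267.7 s

267.7 s


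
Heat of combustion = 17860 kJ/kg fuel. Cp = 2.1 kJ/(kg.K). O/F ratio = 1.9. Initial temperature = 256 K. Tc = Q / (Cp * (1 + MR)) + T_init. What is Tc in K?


Tc = 17860 / (2.1 * (1 + 1.9)) + 256 = 3189 K

3189 K


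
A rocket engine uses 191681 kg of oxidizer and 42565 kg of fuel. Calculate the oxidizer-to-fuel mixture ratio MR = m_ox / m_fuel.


MR = 191681 / 42565 = 4.5

4.5


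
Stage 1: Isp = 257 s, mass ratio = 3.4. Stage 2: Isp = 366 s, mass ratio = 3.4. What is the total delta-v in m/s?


dV1 = 257 * 9.81 * ln(3.4) = 3085.3 m/s
dV2 = 366 * 9.81 * ln(3.4) = 4393.9 m/s
Total dV = 3085.3 + 4393.9 = 7479.2 m/s ~ 7479 m/s

7479 m/s


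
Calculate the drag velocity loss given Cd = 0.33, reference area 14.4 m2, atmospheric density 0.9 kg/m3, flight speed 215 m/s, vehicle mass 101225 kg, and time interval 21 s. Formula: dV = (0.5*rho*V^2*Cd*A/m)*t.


D = 0.5 * 0.9 * 215^2 * 0.33 * 14.4 = 98847.54 N
a = 98847.54 / 101225 = 0.9765 m/s2
dV = 0.9765 * 21 = 20.5 m/s

20.5 m/s


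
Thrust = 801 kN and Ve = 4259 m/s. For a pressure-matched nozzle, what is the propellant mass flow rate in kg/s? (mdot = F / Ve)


mdot = F / Ve = 801000 / 4259 = 188.1 kg/s

188.1 kg/s


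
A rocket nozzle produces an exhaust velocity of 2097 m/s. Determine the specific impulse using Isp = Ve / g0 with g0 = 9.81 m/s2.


Isp = Ve / g0 = 2097 / 9.81 = 213.8 s

213.8 s


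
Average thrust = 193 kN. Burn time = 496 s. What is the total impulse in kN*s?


It = 193 * 496 = 95728 kN*s

95728 kN*s


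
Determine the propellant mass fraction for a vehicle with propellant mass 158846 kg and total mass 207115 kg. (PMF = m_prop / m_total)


PMF = 158846 / 207115 = 0.767

0.767


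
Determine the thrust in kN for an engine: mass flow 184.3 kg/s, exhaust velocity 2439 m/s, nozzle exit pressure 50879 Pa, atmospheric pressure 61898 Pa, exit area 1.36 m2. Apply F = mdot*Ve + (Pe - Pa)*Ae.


F = 184.3 * 2439 + (50879 - 61898) * 1.36 = 434522.0 N = 434.5 kN

434.5 kN


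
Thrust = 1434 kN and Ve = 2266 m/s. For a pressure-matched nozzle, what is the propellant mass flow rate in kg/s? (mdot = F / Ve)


mdot = F / Ve = 1434000 / 2266 = 632.8 kg/s

632.8 kg/s


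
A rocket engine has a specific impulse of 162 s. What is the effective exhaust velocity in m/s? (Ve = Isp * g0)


Ve = Isp * g0 = 162 * 9.81 = 1589.2 m/s

1589.2 m/s


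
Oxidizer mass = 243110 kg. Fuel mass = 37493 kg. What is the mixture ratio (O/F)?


MR = 243110 / 37493 = 6.48

6.48


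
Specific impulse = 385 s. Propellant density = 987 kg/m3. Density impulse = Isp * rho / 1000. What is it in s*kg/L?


rho*Isp = 385 * 987 / 1000 = 380 s*kg/L

380 s*kg/L


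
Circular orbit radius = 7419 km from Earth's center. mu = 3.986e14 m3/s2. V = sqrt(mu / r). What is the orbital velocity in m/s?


V = sqrt(3.986e14 / 7419000) = 7330 m/s

7330 m/s


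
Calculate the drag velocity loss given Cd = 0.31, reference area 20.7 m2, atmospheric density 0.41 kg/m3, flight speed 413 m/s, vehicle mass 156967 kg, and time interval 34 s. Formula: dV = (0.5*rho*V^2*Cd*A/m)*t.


D = 0.5 * 0.41 * 413^2 * 0.31 * 20.7 = 224380.96 N
a = 224380.96 / 156967 = 1.4295 m/s2
dV = 1.4295 * 34 = 48.6 m/s

48.6 m/s


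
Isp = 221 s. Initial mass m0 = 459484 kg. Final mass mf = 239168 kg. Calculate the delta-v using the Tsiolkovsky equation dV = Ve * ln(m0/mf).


Ve = 221 * 9.81 = 2168.01 m/s
dV = 2168.01 * ln(459484/239168) = 1416 m/s

1416 m/s


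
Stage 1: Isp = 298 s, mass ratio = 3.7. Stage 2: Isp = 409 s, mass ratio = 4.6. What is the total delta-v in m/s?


dV1 = 298 * 9.81 * ln(3.7) = 3824.8 m/s
dV2 = 409 * 9.81 * ln(4.6) = 6123.0 m/s
Total dV = 3824.8 + 6123.0 = 9947.8 m/s ~ 9948 m/s

9948 m/s


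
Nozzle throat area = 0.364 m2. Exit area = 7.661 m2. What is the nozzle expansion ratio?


AR = 7.661 / 0.364 = 21.0

21.0


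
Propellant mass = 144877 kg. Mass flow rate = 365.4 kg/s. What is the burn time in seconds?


tb = 144877 / 365.4 = 396.5 s

396.5 s


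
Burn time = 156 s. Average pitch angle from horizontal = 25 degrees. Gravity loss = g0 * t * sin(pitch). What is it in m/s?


GL = 9.81 * 156 * sin(25 deg) = 647 m/s

647 m/s


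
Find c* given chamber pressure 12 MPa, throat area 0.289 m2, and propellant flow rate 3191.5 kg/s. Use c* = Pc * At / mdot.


c* = 12e6 * 0.289 / 3191.5 = 1087 m/s

1087 m/s


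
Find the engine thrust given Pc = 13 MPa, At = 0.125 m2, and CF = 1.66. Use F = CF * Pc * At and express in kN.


F = 1.66 * 13e6 * 0.125 = 2.6975e+06 N = 2697.5 kN

2697.5 kN


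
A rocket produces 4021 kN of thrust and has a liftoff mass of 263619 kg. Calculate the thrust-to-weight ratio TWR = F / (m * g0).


TWR = 4021000 / (263619 * 9.81) = 1.55

1.55


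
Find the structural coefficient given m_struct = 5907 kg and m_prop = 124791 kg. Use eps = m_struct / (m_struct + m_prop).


eps = 5907 / (5907 + 124791) = 0.0452

0.0452


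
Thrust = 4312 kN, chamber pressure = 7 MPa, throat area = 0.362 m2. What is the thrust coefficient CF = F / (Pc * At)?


CF = 4312000 / (7e6 * 0.362) = 1.7

1.7


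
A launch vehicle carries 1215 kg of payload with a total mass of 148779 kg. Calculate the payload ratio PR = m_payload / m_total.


PR = 1215 / 148779 = 0.0082

0.0082


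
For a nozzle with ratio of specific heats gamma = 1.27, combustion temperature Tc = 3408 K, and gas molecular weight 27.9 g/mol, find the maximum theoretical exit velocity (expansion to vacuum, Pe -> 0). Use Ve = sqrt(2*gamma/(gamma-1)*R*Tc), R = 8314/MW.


R = 8314 / 27.9 = 297.99 J/(kg.K)
Ve = sqrt(2 * 1.27 / (1.27 - 1) * 297.99 * 3408) = 3091 m/s

3091 m/s


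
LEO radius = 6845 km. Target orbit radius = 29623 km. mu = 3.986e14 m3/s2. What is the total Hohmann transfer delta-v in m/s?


V1 = sqrt(mu/r1) = 7631.01 m/s
dV1 = V1*(sqrt(2*r2/(r1+r2)) - 1) = 2095.47 m/s
V2 = sqrt(mu/r2) = 3668.21 m/s
dV2 = V2*(1 - sqrt(2*r1/(r1+r2))) = 1420.71 m/s
Total dV = 3516 m/s

3516 m/s


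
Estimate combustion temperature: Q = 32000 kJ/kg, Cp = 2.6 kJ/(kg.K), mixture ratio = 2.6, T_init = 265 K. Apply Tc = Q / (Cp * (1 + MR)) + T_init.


Tc = 32000 / (2.6 * (1 + 2.6)) + 265 = 3684 K

3684 K


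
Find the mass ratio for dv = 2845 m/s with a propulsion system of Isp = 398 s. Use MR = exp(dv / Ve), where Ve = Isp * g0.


Ve = 398 * 9.81 = 3904.38 m/s
MR = exp(2845 / 3904.38) = 2.072

2.072


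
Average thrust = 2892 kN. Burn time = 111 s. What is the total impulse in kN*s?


It = 2892 * 111 = 321012 kN*s

321012 kN*s


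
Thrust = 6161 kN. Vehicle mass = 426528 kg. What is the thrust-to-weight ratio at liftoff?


TWR = 6161000 / (426528 * 9.81) = 1.47

1.47


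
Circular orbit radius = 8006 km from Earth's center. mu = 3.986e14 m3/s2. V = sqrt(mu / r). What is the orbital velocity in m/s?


V = sqrt(3.986e14 / 8006000) = 7056 m/s

7056 m/s


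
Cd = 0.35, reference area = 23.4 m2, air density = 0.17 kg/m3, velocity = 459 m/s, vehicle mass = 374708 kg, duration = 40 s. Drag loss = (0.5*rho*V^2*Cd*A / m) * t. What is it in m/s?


D = 0.5 * 0.17 * 459^2 * 0.35 * 23.4 = 146665.58 N
a = 146665.58 / 374708 = 0.3914 m/s2
dV = 0.3914 * 40 = 15.7 m/s

15.7 m/s
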